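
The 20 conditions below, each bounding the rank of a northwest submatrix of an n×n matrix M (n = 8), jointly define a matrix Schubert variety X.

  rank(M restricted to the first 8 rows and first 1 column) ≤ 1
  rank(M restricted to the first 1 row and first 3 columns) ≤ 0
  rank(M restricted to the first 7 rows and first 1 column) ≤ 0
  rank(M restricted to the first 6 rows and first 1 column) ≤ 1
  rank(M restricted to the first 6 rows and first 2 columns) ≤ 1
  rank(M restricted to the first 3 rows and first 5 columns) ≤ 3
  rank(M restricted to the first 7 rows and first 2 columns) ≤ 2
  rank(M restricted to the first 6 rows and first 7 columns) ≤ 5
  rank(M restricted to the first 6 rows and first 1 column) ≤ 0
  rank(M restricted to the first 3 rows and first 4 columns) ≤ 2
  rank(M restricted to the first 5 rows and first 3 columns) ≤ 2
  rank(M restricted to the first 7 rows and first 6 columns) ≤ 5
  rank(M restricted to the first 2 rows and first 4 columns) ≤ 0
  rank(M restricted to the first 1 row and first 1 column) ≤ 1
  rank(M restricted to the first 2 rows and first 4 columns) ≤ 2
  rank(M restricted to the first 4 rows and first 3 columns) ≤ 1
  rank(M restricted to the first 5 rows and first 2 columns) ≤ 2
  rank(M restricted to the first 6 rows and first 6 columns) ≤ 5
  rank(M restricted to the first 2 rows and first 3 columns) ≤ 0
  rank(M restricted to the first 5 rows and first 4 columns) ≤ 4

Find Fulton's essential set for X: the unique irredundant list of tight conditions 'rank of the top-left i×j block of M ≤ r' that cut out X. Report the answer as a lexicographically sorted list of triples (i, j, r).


Reconstructing r_w from the 20 given conditions:

  row 1: 0, 0, 0, 0, 1, 1, 1, 1
  row 2: 0, 0, 0, 0, 1, 2, 2, 2
  row 3: 0, 1, 1, 1, 2, 3, 3, 3
  row 4: 0, 1, 1, 2, 3, 4, 4, 4
  row 5: 0, 1, 2, 3, 4, 5, 5, 5
  row 6: 0, 1, 2, 3, 4, 5, 5, 6
  row 7: 0, 1, 2, 3, 4, 5, 6, 7
  row 8: 1, 2, 3, 4, 5, 6, 7, 8

hence w(1..8) = (5, 6, 2, 4, 3, 8, 7, 1).

ℓ(w)=15; the 4 essential cells (i,j,r):

[(2, 4, 0), (4, 3, 1), (6, 7, 5), (7, 1, 0)]


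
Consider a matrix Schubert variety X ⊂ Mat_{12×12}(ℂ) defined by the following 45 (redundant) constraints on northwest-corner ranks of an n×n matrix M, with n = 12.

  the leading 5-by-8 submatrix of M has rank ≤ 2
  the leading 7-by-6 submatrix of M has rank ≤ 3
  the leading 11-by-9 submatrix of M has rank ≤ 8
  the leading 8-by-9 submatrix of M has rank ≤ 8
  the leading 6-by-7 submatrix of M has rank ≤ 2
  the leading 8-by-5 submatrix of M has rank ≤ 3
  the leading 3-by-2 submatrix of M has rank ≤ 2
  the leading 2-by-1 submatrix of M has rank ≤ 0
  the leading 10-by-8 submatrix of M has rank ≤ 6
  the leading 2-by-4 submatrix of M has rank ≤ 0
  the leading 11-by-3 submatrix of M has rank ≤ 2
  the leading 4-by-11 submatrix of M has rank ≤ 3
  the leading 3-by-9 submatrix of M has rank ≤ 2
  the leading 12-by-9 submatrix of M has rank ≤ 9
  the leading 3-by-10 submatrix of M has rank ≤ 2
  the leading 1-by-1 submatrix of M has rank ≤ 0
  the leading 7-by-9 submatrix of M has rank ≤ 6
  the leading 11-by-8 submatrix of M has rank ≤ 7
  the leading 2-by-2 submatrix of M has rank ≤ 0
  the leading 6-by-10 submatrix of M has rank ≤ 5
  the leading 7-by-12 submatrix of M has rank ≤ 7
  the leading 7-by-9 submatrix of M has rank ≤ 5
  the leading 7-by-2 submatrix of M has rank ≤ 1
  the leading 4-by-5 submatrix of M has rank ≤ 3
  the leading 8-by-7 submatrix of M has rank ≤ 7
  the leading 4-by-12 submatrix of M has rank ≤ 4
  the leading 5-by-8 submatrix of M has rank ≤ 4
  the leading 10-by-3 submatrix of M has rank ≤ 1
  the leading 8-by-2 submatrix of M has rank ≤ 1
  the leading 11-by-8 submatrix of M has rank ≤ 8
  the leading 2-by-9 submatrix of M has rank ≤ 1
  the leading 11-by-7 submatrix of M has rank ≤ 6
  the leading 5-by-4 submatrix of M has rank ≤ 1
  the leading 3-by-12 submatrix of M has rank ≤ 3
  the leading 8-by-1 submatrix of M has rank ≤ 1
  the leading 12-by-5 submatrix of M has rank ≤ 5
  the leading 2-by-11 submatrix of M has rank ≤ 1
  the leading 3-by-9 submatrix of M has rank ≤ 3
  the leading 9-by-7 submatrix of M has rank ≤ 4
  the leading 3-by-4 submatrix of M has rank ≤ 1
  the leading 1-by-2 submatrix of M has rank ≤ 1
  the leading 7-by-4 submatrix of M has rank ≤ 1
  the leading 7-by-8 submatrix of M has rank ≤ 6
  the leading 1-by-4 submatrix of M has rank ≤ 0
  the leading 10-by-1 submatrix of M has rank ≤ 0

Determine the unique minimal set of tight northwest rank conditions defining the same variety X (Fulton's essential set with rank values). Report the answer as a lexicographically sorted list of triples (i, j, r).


The tightest implied rank at each (i,j), from the 45 conditions:

  0 | 0 | 0 | 0 | 1 | 1 | 1 | 1 | 1 | 1 | 1 | 1
  0 | 0 | 0 | 0 | 1 | 1 | 1 | 1 | 1 | 1 | 1 | 2
  0 | 1 | 1 | 1 | 2 | 2 | 2 | 2 | 2 | 2 | 2 | 3
  0 | 1 | 1 | 1 | 2 | 2 | 2 | 2 | 3 | 3 | 3 | 4
  0 | 1 | 1 | 1 | 2 | 2 | 2 | 2 | 3 | 4 | 4 | 5
  0 | 1 | 1 | 1 | 2 | 2 | 2 | 3 | 4 | 5 | 5 | 6
  0 | 1 | 1 | 1 | 2 | 3 | 3 | 4 | 5 | 6 | 6 | 7
  0 | 1 | 1 | 2 | 3 | 4 | 4 | 5 | 6 | 7 | 7 | 8
  0 | 1 | 1 | 2 | 3 | 4 | 4 | 5 | 6 | 7 | 8 | 9
  0 | 1 | 1 | 2 | 3 | 4 | 5 | 6 | 7 | 8 | 9 | 10
  1 | 2 | 2 | 3 | 4 | 5 | 6 | 7 | 8 | 9 | 10 | 11
  1 | 2 | 3 | 4 | 5 | 6 | 7 | 8 | 9 | 10 | 11 | 12

reading off 1-entries of Δ²R: w = (5, 12, 2, 9, 10, 8, 6, 4, 11, 7, 1, 3).

8 SE-corners of the 42-cell Rothe diagram give Ess(w):

[(2, 4, 0), (2, 11, 1), (5, 8, 2), (6, 7, 2), (7, 4, 1), (9, 7, 4), (10, 1, 0), (10, 3, 1)]


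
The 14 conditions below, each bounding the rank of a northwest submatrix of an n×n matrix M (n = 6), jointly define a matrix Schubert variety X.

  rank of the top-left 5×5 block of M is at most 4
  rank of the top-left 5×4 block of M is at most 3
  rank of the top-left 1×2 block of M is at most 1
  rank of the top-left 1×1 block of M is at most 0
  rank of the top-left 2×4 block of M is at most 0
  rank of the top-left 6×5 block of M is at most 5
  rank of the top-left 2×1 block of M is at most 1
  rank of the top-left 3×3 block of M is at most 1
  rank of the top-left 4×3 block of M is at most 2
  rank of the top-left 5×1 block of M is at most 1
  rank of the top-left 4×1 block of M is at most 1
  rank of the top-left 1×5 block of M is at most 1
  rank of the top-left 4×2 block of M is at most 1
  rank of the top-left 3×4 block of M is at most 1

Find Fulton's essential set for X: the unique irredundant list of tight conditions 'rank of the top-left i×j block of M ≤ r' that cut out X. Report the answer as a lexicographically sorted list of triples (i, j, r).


Rank table r_w(6×6) implied by the 14 constraints:

  0, 0, 0, 0, 1, 1
  0, 0, 0, 0, 1, 2
  1, 1, 1, 1, 2, 3
  1, 1, 2, 2, 3, 4
  1, 2, 3, 3, 4, 5
  1, 2, 3, 4, 5, 6

giving w = (5, 6, 1, 3, 2, 4) via Δ²R.

Fulton essential set (2 of the 9 Rothe cells):

[(2, 4, 0), (4, 2, 1)]


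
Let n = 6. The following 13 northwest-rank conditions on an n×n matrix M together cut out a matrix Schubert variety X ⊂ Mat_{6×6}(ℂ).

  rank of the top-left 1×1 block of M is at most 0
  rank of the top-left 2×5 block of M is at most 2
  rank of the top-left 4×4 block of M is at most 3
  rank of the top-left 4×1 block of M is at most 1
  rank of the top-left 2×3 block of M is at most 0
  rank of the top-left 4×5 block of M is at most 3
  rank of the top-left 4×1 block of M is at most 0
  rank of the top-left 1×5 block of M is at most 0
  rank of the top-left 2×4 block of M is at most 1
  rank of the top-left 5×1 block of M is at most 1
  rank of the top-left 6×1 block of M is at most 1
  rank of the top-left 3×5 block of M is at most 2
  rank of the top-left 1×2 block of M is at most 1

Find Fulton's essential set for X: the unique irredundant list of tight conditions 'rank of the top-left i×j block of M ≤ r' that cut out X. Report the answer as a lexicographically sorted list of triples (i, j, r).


Reconstructing r_w from the 13 given conditions:

  R[1]: 0  0  0  0  0  1
  R[2]: 0  0  0  1  1  2
  R[3]: 0  1  1  2  2  3
  R[4]: 0  1  2  3  3  4
  R[5]: 1  2  3  4  4  5
  R[6]: 1  2  3  4  5  6

hence w(1..6) = (6, 4, 2, 3, 1, 5).

Fulton essential set (3 of the 10 Rothe cells):

[(1, 5, 0), (2, 3, 0), (4, 1, 0)]


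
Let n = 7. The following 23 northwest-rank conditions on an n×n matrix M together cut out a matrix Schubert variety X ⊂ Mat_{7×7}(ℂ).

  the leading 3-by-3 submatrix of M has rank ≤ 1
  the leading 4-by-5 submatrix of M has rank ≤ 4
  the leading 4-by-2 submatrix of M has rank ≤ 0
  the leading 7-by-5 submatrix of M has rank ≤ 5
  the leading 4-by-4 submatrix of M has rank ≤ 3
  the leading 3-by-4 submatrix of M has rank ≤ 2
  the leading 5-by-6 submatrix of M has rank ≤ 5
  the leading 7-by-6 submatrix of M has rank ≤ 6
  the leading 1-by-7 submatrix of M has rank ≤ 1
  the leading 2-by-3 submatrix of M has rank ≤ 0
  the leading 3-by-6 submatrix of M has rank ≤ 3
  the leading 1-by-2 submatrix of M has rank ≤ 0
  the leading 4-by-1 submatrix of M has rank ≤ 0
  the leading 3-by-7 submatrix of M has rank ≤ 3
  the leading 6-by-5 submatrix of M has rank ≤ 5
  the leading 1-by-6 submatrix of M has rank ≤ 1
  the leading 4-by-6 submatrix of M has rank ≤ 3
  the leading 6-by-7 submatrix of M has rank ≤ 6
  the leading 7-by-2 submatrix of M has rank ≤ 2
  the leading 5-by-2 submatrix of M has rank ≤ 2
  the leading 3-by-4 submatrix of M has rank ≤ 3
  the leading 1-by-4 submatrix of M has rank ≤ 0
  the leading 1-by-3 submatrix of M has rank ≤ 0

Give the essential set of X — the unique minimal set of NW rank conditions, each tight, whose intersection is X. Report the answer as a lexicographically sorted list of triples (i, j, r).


Computing R[i][j] = min implied NW-rank bound (n=7, 23 conditions):

  R[1]: 0  0  0  0  1  1  1
  R[2]: 0  0  0  1  2  2  2
  R[3]: 0  0  1  2  3  3  3
  R[4]: 0  0  1  2  3  3  4
  R[5]: 1  1  2  3  4  4  5
  R[6]: 1  2  3  4  5  5  6
  R[7]: 1  2  3  4  5  6  7

second differences of R give the permutation w = (5, 4, 3, 7, 1, 2, 6).

Fulton essential set (4 of the 12 Rothe cells):

[(1, 4, 0), (2, 3, 0), (4, 2, 0), (4, 6, 3)]


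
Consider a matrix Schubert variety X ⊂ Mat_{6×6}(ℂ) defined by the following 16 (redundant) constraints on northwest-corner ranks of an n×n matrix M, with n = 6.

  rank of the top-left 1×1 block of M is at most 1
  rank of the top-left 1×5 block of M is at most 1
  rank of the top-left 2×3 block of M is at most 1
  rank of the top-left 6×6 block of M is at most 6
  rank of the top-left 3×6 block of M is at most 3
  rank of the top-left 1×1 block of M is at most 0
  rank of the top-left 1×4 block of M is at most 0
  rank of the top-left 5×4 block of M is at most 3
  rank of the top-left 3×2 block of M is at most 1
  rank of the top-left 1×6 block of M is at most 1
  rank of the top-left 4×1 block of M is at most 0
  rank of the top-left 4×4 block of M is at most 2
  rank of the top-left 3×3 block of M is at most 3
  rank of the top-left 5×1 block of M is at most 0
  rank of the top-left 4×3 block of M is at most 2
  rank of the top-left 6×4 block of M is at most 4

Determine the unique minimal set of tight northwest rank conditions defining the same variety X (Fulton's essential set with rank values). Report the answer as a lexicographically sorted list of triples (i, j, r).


Recovering R(i,j) via the rank-extension bound from the 16 conditions:

  R[1]: 0 | 0 | 0 | 0 | 1 | 1
  R[2]: 0 | 1 | 1 | 1 | 2 | 2
  R[3]: 0 | 1 | 2 | 2 | 3 | 3
  R[4]: 0 | 1 | 2 | 2 | 3 | 4
  R[5]: 0 | 1 | 2 | 3 | 4 | 5
  R[6]: 1 | 2 | 3 | 4 | 5 | 6

so w = (5, 2, 3, 6, 4, 1).

Fulton essential set (3 of the 9 Rothe cells):

[(1, 4, 0), (4, 4, 2), (5, 1, 0)]


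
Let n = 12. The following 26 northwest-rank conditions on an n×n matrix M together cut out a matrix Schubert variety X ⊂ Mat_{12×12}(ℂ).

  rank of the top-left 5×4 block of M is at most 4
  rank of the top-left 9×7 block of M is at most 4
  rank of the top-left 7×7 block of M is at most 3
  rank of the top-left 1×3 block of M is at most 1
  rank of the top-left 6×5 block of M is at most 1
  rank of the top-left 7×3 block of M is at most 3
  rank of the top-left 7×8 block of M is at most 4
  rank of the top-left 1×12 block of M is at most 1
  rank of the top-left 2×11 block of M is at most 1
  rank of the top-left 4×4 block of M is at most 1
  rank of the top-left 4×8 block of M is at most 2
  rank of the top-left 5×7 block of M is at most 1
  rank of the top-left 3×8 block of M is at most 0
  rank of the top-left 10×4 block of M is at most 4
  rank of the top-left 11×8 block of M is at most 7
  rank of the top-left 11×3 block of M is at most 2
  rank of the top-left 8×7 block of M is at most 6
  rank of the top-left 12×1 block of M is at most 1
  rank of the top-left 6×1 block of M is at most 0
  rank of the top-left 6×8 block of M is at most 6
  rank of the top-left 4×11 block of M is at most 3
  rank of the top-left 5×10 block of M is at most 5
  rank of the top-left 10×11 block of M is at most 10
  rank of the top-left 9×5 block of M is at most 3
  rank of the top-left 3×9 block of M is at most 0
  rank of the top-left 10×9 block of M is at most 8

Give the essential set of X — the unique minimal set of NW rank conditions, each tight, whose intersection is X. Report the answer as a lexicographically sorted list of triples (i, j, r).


Rank table r_w(12×12) implied by the 26 constraints:

  R[1]: 0  0  0  0  0  0  0  0  0  1  1  1
  R[2]: 0  0  0  0  0  0  0  0  0  1  1  2
  R[3]: 0  0  0  0  0  0  0  0  0  1  2  3
  R[4]: 0  1  1  1  1  1  1  1  1  2  3  4
  R[5]: 0  1  1  1  1  1  1  2  2  3  4  5
  R[6]: 0  1  1  1  1  2  2  3  3  4  5  6
  R[7]: 1  2  2  2  2  3  3  4  4  5  6  7
  R[8]: 1  2  2  3  3  4  4  5  5  6  7  8
  R[9]: 1  2  2  3  3  4  4  5  6  7  8  9
  R[10]: 1  2  2  3  4  5  5  6  7  8  9  10
  R[11]: 1  2  2  3  4  5  6  7  8  9  10  11
  R[12]: 1  2  3  4  5  6  7  8  9  10  11  12

reading off 1-entries of Δ²R: w = (10, 12, 11, 2, 8, 6, 1, 4, 9, 5, 7, 3).

|D(w)|=45, |Ess(w)|=8:

[(2, 11, 1), (3, 9, 0), (5, 7, 1), (6, 1, 0), (6, 5, 1), (9, 5, 3), (9, 7, 4), (11, 3, 2)]


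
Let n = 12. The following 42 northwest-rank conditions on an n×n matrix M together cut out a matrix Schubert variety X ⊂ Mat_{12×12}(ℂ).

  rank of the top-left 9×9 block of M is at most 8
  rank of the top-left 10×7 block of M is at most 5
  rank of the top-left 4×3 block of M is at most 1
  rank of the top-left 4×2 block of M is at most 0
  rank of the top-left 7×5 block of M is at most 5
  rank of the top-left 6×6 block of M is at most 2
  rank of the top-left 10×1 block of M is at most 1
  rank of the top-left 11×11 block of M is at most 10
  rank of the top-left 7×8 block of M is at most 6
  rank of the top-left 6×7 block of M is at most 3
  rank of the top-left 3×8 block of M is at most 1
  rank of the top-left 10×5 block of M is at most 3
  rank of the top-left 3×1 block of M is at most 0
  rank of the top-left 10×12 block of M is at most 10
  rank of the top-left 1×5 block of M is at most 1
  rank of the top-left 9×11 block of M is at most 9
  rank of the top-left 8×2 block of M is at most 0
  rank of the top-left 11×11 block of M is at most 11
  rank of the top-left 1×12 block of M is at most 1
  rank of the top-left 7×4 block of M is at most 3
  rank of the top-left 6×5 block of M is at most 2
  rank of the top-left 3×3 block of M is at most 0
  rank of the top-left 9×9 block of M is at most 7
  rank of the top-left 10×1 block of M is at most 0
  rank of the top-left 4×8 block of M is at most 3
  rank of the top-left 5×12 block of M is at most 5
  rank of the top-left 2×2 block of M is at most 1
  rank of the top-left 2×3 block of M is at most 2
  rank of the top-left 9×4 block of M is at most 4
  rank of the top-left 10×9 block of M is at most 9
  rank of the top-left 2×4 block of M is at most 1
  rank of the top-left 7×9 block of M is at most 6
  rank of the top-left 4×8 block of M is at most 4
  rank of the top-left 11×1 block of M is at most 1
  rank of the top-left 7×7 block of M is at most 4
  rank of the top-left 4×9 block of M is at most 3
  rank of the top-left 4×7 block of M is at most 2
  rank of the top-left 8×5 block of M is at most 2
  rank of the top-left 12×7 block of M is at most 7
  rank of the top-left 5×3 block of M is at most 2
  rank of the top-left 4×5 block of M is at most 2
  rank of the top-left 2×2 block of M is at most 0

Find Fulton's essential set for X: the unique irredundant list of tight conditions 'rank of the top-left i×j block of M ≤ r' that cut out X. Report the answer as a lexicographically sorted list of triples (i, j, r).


The tightest implied rank at each (i,j), from the 42 conditions:

  0, 0, 0, 1, 1, 1, 1, 1, 1, 1, 1, 1
  0, 0, 0, 1, 1, 1, 1, 1, 2, 2, 2, 2
  0, 0, 0, 1, 1, 1, 1, 1, 2, 3, 3, 3
  0, 0, 1, 2, 2, 2, 2, 2, 3, 4, 4, 4
  0, 0, 1, 2, 2, 2, 3, 3, 4, 5, 5, 5
  0, 0, 1, 2, 2, 2, 3, 4, 5, 6, 6, 6
  0, 0, 1, 2, 2, 3, 4, 5, 6, 7, 7, 7
  0, 0, 1, 2, 2, 3, 4, 5, 6, 7, 8, 8
  0, 1, 2, 3, 3, 4, 5, 6, 7, 8, 9, 9
  0, 1, 2, 3, 3, 4, 5, 6, 7, 8, 9, 10
  1, 2, 3, 4, 4, 5, 6, 7, 8, 9, 10, 11
  1, 2, 3, 4, 5, 6, 7, 8, 9, 10, 11, 12

hence w(1..12) = (4, 9, 10, 3, 7, 8, 6, 11, 2, 12, 1, 5).

ℓ(w)=36; the 7 essential cells (i,j,r):

[(3, 3, 0), (3, 8, 1), (6, 6, 2), (8, 2, 0), (8, 5, 2), (10, 1, 0), (10, 5, 3)]


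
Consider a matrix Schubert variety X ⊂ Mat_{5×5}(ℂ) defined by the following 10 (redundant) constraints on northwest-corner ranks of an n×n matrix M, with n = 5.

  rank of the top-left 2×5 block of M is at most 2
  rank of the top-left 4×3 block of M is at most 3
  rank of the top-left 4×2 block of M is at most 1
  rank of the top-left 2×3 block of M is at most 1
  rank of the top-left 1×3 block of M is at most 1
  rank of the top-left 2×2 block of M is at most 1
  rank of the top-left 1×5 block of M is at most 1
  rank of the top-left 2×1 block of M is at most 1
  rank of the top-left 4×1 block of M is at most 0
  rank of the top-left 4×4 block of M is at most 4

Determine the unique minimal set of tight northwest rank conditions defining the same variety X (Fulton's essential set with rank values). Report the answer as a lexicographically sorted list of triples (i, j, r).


The tightest implied rank at each (i,j), from the 10 conditions:

  i=1: 0, 1, 1, 1, 1
  i=2: 0, 1, 1, 2, 2
  i=3: 0, 1, 2, 3, 3
  i=4: 0, 1, 2, 3, 4
  i=5: 1, 2, 3, 4, 5

second differences of R give the permutation w = (2, 4, 3, 5, 1).

ℓ(w)=5; the 2 essential cells (i,j,r):

[(2, 3, 1), (4, 1, 0)]


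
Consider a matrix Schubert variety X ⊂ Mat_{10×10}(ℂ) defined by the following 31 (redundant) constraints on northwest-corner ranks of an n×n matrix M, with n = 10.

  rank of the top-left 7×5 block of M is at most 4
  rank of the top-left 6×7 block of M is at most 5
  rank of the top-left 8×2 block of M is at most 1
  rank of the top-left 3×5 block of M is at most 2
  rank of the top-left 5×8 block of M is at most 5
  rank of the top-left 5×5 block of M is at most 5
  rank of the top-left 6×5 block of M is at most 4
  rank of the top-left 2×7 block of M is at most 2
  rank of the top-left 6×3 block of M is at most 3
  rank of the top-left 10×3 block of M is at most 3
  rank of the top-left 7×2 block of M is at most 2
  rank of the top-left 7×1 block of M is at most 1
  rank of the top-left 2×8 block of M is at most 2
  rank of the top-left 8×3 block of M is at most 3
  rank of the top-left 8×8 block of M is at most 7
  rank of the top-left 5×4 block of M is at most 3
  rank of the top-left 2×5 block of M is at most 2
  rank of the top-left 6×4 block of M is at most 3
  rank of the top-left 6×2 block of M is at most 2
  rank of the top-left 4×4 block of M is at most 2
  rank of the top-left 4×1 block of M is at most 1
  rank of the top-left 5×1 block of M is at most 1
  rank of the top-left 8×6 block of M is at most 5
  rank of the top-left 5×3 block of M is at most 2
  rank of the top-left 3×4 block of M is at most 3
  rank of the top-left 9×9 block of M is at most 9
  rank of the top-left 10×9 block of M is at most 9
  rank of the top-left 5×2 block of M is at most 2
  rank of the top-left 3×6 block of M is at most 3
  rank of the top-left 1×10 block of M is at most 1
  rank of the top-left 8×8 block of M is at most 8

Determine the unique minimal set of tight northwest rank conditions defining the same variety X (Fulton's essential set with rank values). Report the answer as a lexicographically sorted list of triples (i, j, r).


Computing R[i][j] = min implied NW-rank bound (n=10, 31 conditions):

  row 1: 1 | 1 | 1 | 1 | 1 | 1 | 1 | 1 | 1 | 1
  row 2: 1 | 1 | 2 | 2 | 2 | 2 | 2 | 2 | 2 | 2
  row 3: 1 | 1 | 2 | 2 | 2 | 3 | 3 | 3 | 3 | 3
  row 4: 1 | 1 | 2 | 2 | 3 | 4 | 4 | 4 | 4 | 4
  row 5: 1 | 1 | 2 | 3 | 4 | 5 | 5 | 5 | 5 | 5
  row 6: 1 | 1 | 2 | 3 | 4 | 5 | 5 | 6 | 6 | 6
  row 7: 1 | 1 | 2 | 3 | 4 | 5 | 6 | 7 | 7 | 7
  row 8: 1 | 1 | 2 | 3 | 4 | 5 | 6 | 7 | 8 | 8
  row 9: 1 | 2 | 3 | 4 | 5 | 6 | 7 | 8 | 9 | 9
  row 10: 1 | 2 | 3 | 4 | 5 | 6 | 7 | 8 | 9 | 10

giving w = (1, 3, 6, 5, 4, 8, 7, 9, 2, 10) via Δ²R.

|D(w)|=11, |Ess(w)|=4:

[(3, 5, 2), (4, 4, 2), (6, 7, 5), (8, 2, 1)]


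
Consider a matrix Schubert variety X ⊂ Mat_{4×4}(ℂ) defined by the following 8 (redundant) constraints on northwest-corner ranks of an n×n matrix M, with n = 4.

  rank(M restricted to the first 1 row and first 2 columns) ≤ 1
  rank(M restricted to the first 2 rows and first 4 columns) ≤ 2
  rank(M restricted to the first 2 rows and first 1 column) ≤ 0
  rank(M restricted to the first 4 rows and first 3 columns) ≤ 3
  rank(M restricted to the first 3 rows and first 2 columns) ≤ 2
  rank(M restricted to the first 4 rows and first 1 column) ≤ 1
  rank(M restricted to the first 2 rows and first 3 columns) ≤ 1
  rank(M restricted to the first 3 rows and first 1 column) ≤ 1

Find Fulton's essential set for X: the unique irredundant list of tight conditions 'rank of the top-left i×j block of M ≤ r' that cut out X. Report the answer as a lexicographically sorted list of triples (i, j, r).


The tightest implied rank at each (i,j), from the 8 conditions:

  i=1: 0 | 1 | 1 | 1
  i=2: 0 | 1 | 1 | 2
  i=3: 1 | 2 | 2 | 3
  i=4: 1 | 2 | 3 | 4

hence w(1..4) = (2, 4, 1, 3).

2 SE-corners of the 3-cell Rothe diagram give Ess(w):

[(2, 1, 0), (2, 3, 1)]


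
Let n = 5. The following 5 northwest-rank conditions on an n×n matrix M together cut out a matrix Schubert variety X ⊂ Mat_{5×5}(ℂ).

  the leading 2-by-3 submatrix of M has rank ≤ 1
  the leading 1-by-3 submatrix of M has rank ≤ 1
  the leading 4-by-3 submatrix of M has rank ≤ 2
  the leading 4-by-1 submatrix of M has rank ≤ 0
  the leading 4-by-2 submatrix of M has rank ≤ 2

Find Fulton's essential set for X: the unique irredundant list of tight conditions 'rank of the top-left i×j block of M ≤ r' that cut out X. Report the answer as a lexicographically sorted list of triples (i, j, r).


Rank table r_w(5×5) implied by the 5 constraints:

  0 1 1 1 1
  0 1 1 2 2
  0 1 2 3 3
  0 1 2 3 4
  1 2 3 4 5

so w = (2, 4, 3, 5, 1).

Rothe diagram D(w) (5 cells), 2 SE-corners (essential conditions):

[(2, 3, 1), (4, 1, 0)]


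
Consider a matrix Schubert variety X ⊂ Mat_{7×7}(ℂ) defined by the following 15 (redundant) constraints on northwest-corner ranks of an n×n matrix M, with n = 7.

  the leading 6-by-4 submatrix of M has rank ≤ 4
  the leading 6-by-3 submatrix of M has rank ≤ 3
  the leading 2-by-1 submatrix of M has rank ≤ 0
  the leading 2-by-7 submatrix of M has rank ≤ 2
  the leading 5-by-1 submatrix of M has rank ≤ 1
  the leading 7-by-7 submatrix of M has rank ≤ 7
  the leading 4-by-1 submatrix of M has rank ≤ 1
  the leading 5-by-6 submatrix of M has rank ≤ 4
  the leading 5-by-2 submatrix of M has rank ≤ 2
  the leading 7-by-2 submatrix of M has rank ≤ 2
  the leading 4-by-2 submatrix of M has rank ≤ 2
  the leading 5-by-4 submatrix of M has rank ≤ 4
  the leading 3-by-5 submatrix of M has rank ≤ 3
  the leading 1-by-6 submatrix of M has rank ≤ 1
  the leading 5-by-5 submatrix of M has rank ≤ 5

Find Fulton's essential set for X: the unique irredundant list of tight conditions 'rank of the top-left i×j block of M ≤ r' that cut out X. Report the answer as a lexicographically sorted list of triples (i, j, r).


Recovering R(i,j) via the rank-extension bound from the 15 conditions:

  R[1]: 0, 1, 1, 1, 1, 1, 1
  R[2]: 0, 1, 2, 2, 2, 2, 2
  R[3]: 1, 2, 3, 3, 3, 3, 3
  R[4]: 1, 2, 3, 4, 4, 4, 4
  R[5]: 1, 2, 3, 4, 4, 4, 5
  R[6]: 1, 2, 3, 4, 5, 5, 6
  R[7]: 1, 2, 3, 4, 5, 6, 7

hence w(1..7) = (2, 3, 1, 4, 7, 5, 6).

2 SE-corners of the 4-cell Rothe diagram give Ess(w):

[(2, 1, 0), (5, 6, 4)]


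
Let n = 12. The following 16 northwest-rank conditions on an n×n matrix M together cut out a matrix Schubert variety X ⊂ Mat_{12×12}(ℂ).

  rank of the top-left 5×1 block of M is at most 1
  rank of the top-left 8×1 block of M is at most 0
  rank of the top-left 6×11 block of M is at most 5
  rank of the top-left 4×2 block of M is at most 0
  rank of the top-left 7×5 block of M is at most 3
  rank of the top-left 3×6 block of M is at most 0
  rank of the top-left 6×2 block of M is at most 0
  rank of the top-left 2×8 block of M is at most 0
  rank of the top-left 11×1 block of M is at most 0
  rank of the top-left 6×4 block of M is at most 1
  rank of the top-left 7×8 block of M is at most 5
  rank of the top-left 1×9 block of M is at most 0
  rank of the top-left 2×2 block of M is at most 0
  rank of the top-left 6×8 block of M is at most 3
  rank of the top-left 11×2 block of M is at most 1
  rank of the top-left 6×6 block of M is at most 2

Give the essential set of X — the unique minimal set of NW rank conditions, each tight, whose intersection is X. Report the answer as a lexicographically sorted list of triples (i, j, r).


Computing R[i][j] = min implied NW-rank bound (n=12, 16 conditions):

  R[1]: 0, 0, 0, 0, 0, 0, 0, 0, 0, 1, 1, 1
  R[2]: 0, 0, 0, 0, 0, 0, 0, 0, 1, 2, 2, 2
  R[3]: 0, 0, 0, 0, 0, 0, 1, 1, 2, 3, 3, 3
  R[4]: 0, 0, 1, 1, 1, 1, 2, 2, 3, 4, 4, 4
  R[5]: 0, 0, 1, 1, 2, 2, 3, 3, 4, 5, 5, 5
  R[6]: 0, 0, 1, 1, 2, 2, 3, 3, 4, 5, 5, 6
  R[7]: 0, 1, 2, 2, 3, 3, 4, 4, 5, 6, 6, 7
  R[8]: 0, 1, 2, 3, 4, 4, 5, 5, 6, 7, 7, 8
  R[9]: 0, 1, 2, 3, 4, 5, 6, 6, 7, 8, 8, 9
  R[10]: 0, 1, 2, 3, 4, 5, 6, 7, 8, 9, 9, 10
  R[11]: 0, 1, 2, 3, 4, 5, 6, 7, 8, 9, 10, 11
  R[12]: 1, 2, 3, 4, 5, 6, 7, 8, 9, 10, 11, 12

reading off 1-entries of Δ²R: w = (10, 9, 7, 3, 5, 12, 2, 4, 6, 8, 11, 1).

Fulton essential set (9 of the 39 Rothe cells):

[(1, 9, 0), (2, 8, 0), (3, 6, 0), (6, 2, 0), (6, 4, 1), (6, 6, 2), (6, 8, 3), (6, 11, 5), (11, 1, 0)]


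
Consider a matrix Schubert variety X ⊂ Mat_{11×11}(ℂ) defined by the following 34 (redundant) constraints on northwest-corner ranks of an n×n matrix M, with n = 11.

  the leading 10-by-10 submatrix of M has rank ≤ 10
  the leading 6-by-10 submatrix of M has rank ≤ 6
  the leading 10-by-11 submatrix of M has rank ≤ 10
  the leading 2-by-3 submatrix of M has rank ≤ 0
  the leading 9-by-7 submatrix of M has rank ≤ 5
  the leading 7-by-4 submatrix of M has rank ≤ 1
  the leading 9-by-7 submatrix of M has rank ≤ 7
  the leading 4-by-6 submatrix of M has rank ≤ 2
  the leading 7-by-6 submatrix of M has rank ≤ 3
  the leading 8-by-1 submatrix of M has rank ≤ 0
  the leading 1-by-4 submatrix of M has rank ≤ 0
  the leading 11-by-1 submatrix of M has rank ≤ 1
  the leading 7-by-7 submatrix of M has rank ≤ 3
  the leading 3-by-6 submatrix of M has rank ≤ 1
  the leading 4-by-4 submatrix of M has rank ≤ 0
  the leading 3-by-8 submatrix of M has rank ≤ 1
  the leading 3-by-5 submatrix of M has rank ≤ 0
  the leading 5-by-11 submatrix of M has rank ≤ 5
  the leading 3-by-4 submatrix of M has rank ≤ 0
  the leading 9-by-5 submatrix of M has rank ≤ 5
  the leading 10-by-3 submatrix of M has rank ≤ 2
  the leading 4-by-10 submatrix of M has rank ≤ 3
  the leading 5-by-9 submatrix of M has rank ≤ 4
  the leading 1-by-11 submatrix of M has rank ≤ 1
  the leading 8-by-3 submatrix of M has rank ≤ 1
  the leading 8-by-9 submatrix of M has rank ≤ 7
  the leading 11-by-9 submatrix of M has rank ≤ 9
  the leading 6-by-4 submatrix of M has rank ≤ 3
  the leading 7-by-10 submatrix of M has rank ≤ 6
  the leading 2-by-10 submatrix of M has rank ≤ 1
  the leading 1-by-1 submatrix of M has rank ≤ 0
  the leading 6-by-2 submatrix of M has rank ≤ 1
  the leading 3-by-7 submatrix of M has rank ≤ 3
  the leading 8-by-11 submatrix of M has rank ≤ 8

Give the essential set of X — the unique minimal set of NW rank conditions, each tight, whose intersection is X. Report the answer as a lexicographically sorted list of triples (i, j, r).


The tightest implied rank at each (i,j), from the 34 conditions:

  R[1]: 0, 0, 0, 0, 0, 1, 1, 1, 1, 1, 1
  R[2]: 0, 0, 0, 0, 0, 1, 1, 1, 1, 1, 2
  R[3]: 0, 0, 0, 0, 0, 1, 1, 1, 2, 2, 3
  R[4]: 0, 0, 0, 0, 1, 2, 2, 2, 3, 3, 4
  R[5]: 0, 1, 1, 1, 2, 3, 3, 3, 4, 4, 5
  R[6]: 0, 1, 1, 1, 2, 3, 3, 4, 5, 5, 6
  R[7]: 0, 1, 1, 1, 2, 3, 3, 4, 5, 6, 7
  R[8]: 0, 1, 1, 2, 3, 4, 4, 5, 6, 7, 8
  R[9]: 1, 2, 2, 3, 4, 5, 5, 6, 7, 8, 9
  R[10]: 1, 2, 2, 3, 4, 5, 6, 7, 8, 9, 10
  R[11]: 1, 2, 3, 4, 5, 6, 7, 8, 9, 10, 11

giving w = (6, 11, 9, 5, 2, 8, 10, 4, 1, 7, 3) via Δ²R.

Rothe diagram D(w) (37 cells), 9 SE-corners (essential conditions):

[(2, 10, 1), (3, 5, 0), (3, 8, 1), (4, 4, 0), (7, 4, 1), (7, 7, 3), (8, 1, 0), (8, 3, 1), (10, 3, 2)]


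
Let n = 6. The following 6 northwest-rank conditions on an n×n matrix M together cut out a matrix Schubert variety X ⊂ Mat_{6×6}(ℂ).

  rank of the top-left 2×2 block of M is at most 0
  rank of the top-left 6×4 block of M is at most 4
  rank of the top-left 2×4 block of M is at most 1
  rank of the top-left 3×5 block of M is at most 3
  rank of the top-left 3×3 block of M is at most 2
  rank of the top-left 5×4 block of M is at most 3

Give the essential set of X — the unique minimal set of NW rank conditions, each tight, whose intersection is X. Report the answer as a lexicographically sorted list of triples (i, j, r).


Rank table r_w(6×6) implied by the 6 constraints:

  R[1]: 0  0  1  1  1  1
  R[2]: 0  0  1  1  2  2
  R[3]: 1  1  2  2  3  3
  R[4]: 1  2  3  3  4  4
  R[5]: 1  2  3  3  4  5
  R[6]: 1  2  3  4  5  6

second differences of R give the permutation w = (3, 5, 1, 2, 6, 4).

Rothe diagram D(w) (6 cells), 3 SE-corners (essential conditions):

[(2, 2, 0), (2, 4, 1), (5, 4, 3)]


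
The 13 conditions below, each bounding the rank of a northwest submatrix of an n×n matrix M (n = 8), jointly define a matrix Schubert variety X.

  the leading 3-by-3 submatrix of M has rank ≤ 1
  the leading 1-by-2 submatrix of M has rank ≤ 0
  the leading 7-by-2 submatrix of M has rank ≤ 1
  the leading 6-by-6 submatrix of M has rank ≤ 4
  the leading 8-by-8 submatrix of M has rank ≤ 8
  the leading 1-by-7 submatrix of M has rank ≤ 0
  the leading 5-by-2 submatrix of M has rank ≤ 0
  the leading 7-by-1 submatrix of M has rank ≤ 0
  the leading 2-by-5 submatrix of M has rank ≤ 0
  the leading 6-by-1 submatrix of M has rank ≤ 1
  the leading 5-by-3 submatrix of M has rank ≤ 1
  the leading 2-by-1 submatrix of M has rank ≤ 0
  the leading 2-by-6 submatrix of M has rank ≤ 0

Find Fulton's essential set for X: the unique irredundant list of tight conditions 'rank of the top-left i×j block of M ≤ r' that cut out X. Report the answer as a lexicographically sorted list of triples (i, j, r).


Reconstructing r_w from the 13 given conditions:

  R[1]: 0, 0, 0, 0, 0, 0, 0, 1
  R[2]: 0, 0, 0, 0, 0, 0, 1, 2
  R[3]: 0, 0, 1, 1, 1, 1, 2, 3
  R[4]: 0, 0, 1, 2, 2, 2, 3, 4
  R[5]: 0, 0, 1, 2, 3, 3, 4, 5
  R[6]: 0, 1, 2, 3, 4, 4, 5, 6
  R[7]: 0, 1, 2, 3, 4, 5, 6, 7
  R[8]: 1, 2, 3, 4, 5, 6, 7, 8

giving w = (8, 7, 3, 4, 5, 2, 6, 1) via Δ²R.

Rothe diagram D(w) (21 cells), 4 SE-corners (essential conditions):

[(1, 7, 0), (2, 6, 0), (5, 2, 0), (7, 1, 0)]


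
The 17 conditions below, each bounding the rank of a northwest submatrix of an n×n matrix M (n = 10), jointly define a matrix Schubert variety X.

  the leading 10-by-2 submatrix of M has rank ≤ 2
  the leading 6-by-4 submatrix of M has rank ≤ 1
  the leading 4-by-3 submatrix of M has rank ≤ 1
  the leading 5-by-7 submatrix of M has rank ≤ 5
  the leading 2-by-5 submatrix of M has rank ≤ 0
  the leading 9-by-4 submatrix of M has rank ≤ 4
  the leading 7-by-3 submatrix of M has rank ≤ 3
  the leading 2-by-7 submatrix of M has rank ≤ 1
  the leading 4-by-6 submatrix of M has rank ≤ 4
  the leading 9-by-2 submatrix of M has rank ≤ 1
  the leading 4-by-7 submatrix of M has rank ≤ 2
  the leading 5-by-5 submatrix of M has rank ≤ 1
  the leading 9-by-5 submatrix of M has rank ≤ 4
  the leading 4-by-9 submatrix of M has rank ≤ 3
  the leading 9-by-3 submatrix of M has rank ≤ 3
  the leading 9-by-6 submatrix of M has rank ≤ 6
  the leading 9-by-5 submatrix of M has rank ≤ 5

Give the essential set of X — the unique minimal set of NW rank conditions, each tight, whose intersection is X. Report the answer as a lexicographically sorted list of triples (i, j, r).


Propagating the 17 rank bounds to every northwest block:

  R[1]: 0, 0, 0, 0, 0, 1, 1, 1, 1, 1
  R[2]: 0, 0, 0, 0, 0, 1, 1, 2, 2, 2
  R[3]: 1, 1, 1, 1, 1, 2, 2, 3, 3, 3
  R[4]: 1, 1, 1, 1, 1, 2, 2, 3, 3, 4
  R[5]: 1, 1, 1, 1, 1, 2, 3, 4, 4, 5
  R[6]: 1, 1, 1, 1, 2, 3, 4, 5, 5, 6
  R[7]: 1, 1, 2, 2, 3, 4, 5, 6, 6, 7
  R[8]: 1, 1, 2, 3, 4, 5, 6, 7, 7, 8
  R[9]: 1, 1, 2, 3, 4, 5, 6, 7, 8, 9
  R[10]: 1, 2, 3, 4, 5, 6, 7, 8, 9, 10

reading off 1-entries of Δ²R: w = (6, 8, 1, 10, 7, 5, 3, 4, 9, 2).

ℓ(w)=27; the 7 essential cells (i,j,r):

[(2, 5, 0), (2, 7, 1), (4, 7, 2), (4, 9, 3), (5, 5, 1), (6, 4, 1), (9, 2, 1)]


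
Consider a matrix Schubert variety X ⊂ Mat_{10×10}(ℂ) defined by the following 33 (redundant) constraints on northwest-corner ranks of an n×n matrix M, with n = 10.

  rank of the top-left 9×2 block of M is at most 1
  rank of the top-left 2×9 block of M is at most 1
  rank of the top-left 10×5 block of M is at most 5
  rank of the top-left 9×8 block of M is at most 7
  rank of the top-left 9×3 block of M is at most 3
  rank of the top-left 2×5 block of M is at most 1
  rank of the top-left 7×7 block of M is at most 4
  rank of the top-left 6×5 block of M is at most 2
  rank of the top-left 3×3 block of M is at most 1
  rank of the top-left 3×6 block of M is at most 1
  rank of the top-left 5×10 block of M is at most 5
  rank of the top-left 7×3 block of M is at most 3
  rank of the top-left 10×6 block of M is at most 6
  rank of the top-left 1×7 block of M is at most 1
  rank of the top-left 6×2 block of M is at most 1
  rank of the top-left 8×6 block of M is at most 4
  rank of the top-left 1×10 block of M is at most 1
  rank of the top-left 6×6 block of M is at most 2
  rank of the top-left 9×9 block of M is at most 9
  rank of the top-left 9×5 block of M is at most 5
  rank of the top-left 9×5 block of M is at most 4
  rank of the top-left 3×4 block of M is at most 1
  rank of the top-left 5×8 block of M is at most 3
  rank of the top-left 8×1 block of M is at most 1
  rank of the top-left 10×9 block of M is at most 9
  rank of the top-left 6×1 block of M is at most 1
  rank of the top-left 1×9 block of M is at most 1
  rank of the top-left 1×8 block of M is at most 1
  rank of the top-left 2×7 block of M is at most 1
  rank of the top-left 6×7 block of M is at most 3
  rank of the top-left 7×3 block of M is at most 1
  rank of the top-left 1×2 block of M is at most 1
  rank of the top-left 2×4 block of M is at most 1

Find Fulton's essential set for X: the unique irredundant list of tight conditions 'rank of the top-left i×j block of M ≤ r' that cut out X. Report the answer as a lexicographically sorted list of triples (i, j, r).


Propagating the 33 rank bounds to every northwest block:

  row 1: 1, 1, 1, 1, 1, 1, 1, 1, 1, 1
  row 2: 1, 1, 1, 1, 1, 1, 1, 1, 1, 2
  row 3: 1, 1, 1, 1, 1, 1, 2, 2, 2, 3
  row 4: 1, 1, 1, 2, 2, 2, 3, 3, 3, 4
  row 5: 1, 1, 1, 2, 2, 2, 3, 3, 4, 5
  row 6: 1, 1, 1, 2, 2, 2, 3, 4, 5, 6
  row 7: 1, 1, 1, 2, 3, 3, 4, 5, 6, 7
  row 8: 1, 1, 2, 3, 4, 4, 5, 6, 7, 8
  row 9: 1, 1, 2, 3, 4, 5, 6, 7, 8, 9
  row 10: 1, 2, 3, 4, 5, 6, 7, 8, 9, 10

reading off 1-entries of Δ²R: w = (1, 10, 7, 4, 9, 8, 5, 3, 6, 2).

|D(w)|=28, |Ess(w)|=6:

[(2, 9, 1), (3, 6, 1), (5, 8, 3), (6, 6, 2), (7, 3, 1), (9, 2, 1)]


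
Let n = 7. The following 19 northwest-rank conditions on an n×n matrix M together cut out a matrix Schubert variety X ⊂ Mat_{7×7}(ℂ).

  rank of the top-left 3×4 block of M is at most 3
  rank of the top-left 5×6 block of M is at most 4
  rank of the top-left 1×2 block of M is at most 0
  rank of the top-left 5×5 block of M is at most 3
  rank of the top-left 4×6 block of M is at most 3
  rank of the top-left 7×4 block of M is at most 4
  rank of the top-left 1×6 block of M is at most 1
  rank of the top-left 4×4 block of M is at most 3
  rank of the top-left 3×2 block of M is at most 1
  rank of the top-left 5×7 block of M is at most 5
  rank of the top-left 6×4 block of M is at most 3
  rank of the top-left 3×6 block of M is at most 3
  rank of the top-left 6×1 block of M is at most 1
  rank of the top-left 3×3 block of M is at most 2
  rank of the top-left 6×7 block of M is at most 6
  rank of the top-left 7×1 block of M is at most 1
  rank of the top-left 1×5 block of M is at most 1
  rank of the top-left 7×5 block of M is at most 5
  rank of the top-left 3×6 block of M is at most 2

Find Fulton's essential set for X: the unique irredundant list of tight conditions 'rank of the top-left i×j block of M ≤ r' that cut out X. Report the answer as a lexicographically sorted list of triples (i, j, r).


Reconstructing r_w from the 19 given conditions:

  0 | 0 | 1 | 1 | 1 | 1 | 1
  1 | 1 | 2 | 2 | 2 | 2 | 2
  1 | 1 | 2 | 2 | 2 | 2 | 3
  1 | 2 | 3 | 3 | 3 | 3 | 4
  1 | 2 | 3 | 3 | 3 | 4 | 5
  1 | 2 | 3 | 3 | 4 | 5 | 6
  1 | 2 | 3 | 4 | 5 | 6 | 7

giving w = (3, 1, 7, 2, 6, 5, 4) via Δ²R.

Rothe diagram D(w) (9 cells), 5 SE-corners (essential conditions):

[(1, 2, 0), (3, 2, 1), (3, 6, 2), (5, 5, 3), (6, 4, 3)]


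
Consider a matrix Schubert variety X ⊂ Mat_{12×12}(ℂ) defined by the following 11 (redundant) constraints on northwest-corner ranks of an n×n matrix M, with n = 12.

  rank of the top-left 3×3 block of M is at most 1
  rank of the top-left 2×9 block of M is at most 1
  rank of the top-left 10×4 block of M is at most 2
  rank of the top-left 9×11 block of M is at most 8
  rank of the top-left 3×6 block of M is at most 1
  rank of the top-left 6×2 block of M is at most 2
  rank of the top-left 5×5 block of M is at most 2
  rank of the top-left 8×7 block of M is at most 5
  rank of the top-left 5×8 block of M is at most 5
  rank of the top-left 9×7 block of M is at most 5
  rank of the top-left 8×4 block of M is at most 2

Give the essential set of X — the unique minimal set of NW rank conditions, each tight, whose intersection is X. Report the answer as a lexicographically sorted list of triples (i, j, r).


Reconstructing r_w from the 11 given conditions:

  row 1: 1, 1, 1, 1, 1, 1, 1, 1, 1, 1, 1, 1
  row 2: 1, 1, 1, 1, 1, 1, 1, 1, 1, 2, 2, 2
  row 3: 1, 1, 1, 1, 1, 1, 2, 2, 2, 3, 3, 3
  row 4: 1, 2, 2, 2, 2, 2, 3, 3, 3, 4, 4, 4
  row 5: 1, 2, 2, 2, 2, 3, 4, 4, 4, 5, 5, 5
  row 6: 1, 2, 2, 2, 3, 4, 5, 5, 5, 6, 6, 6
  row 7: 1, 2, 2, 2, 3, 4, 5, 6, 6, 7, 7, 7
  row 8: 1, 2, 2, 2, 3, 4, 5, 6, 7, 8, 8, 8
  row 9: 1, 2, 2, 2, 3, 4, 5, 6, 7, 8, 8, 9
  row 10: 1, 2, 2, 2, 3, 4, 5, 6, 7, 8, 9, 10
  row 11: 1, 2, 3, 3, 4, 5, 6, 7, 8, 9, 10, 11
  row 12: 1, 2, 3, 4, 5, 6, 7, 8, 9, 10, 11, 12

the unique w with this rank table is (1, 10, 7, 2, 6, 5, 8, 9, 12, 11, 3, 4).

Rothe diagram D(w) (27 cells), 5 SE-corners (essential conditions):

[(2, 9, 1), (3, 6, 1), (5, 5, 2), (9, 11, 8), (10, 4, 2)]
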